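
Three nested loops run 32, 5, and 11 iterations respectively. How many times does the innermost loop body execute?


Loop 1 (outermost): 32 iterations
Loop 2 (middle): 5 iterations per outer
Loop 3 (innermost): 11 iterations per middle
Total = 32 * 5 * 11 = 1760


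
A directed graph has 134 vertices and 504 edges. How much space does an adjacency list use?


Adjacency list: one list head per vertex + one entry per edge
Vertex heads: 134
Edge entries: 504
Total = 134 + 504 = 638


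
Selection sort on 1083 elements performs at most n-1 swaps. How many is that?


Each of the 1082 passes places one element in its final position.
Pass 1: swap minimum into position 0
Pass 2: swap minimum of remaining into position 1
...
Pass 1082: last two elements, one swap
Maximum swaps = 1083 - 1 = 1082


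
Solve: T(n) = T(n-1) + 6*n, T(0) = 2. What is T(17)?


Expanding the recurrence:
T(17) = T(16) + 6*17
       = T(15) + 6*16 + 6*17
       ...
       = T(0) + 6*(1 + 2 + ... + 17)
       = 2 + 6 * 17*18/2
       = 2 + 6 * 153
       = 2 + 918 = 920


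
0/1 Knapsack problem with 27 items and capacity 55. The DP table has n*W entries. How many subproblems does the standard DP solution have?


The DP table is indexed by (item, capacity).
Rows: 27 items
Columns: 55 capacity values (1 to W)
Total subproblems = 27 * 55 = 1485


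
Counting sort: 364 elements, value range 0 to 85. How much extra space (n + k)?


n = 364 (output array)
k = 86 (count array for 86 distinct values)
Extra space = 364 + 86 = 450


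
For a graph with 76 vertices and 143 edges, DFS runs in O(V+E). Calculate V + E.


A full DFS traversal visits each vertex once and examines each edge once.
V = 76
E = 143
Sum = 76 + 143 = 219


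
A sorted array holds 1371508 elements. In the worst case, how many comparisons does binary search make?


Halving sequence: 1371508 -> 685754 -> 342877 -> 171438 -> 85719 -> 42859 -> 21429 -> 10714 -> 5357 -> 2678 -> 1339 -> 669 -> 334 -> 167 -> 83 -> 41 -> 20 -> 10 -> 5 -> 2 -> 1
Number of halvings = 20
Max comparisons = 20 + 1 = 21


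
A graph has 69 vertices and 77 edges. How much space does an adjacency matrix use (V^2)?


Adjacency matrix: V x V grid of entries
Space = V^2 = 69^2 = 69 * 69 = 4761


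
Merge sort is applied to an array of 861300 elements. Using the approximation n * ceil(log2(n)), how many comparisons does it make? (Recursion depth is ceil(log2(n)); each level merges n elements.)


Merge sort divides the array into halves recursively.
Number of levels = ceil(log2(861300)) = 20
At each level, approximately n = 861300 comparisons are needed for merging.
Total comparisons ~ n * ceil(log2(n)) = 861300 * 20 = 17226000


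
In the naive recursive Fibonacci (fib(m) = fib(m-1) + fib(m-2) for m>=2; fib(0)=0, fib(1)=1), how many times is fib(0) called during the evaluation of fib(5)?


Let N(m) = number of times fib(m) is called while evaluating fib(5).
N(5) = 1 (the initial call).
N(4) = 1 (only fib(5) calls it).
For 1 <= m <= 3: fib(m) is called by fib(m+1) and fib(m+2), so
  N(m) = N(m+1) + N(m+2).
fib(0) is called only by fib(2), so N(0) = N(2).
Walk down from m=5:
  N(5)=1, N(4)=1, N(3)=2, N(2)=3, N(1)=5, N(0)=N(2)=3
N(0) = 3


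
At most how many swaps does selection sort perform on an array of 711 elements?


Each of the 710 passes places one element in its final position.
Pass 1: swap minimum into position 0
Pass 2: swap minimum of remaining into position 1
...
Pass 710: last two elements, one swap
Maximum swaps = 711 - 1 = 710


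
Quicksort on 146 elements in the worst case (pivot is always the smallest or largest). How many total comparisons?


In the worst case, each partition step picks the worst pivot:
  Partition 1: 145 comparisons (n-1 elements to compare)
  Partition 2: 144 comparisons
  Partition 3: 143 comparisons
  Partition 4: 142 comparisons
  Partition 5: 141 comparisons
  ...
  Last partition: 0 comparisons
Total = (n-1) + (n-2) + ... + 1 + 0 = n*(n-1)/2
= 146*145/2 = 10585


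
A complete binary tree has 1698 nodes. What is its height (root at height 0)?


In a complete binary tree, level k holds nodes 2^k .. 2^(k+1)-1 (1-indexed).
Height = floor(log2(n)) = floor(log2(1698)) = 10
Check: 2^10 = 1024 <= 1698 < 2048 = 2^11


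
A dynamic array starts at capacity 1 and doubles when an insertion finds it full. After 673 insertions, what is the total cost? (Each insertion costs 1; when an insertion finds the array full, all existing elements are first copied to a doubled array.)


Insertion cost: 673 (one per element)
Resizes occur just before inserting elements 2, 3, 5, 9, ...
Elements copied at each resize: 1 + 2 + 4 + 8 + 16 + 32 + 64 + 128 + 256 + 512
Sum of copies = 1023 (geometric series: 2^k - 1)
Total = 673 + 1023 = 1696


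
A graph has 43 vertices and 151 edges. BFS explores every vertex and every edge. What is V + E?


A full BFS traversal dequeues each vertex once and examines each edge once.
Vertex visits: 43
Edge visits: 151
V + E = 43 + 151 = 194


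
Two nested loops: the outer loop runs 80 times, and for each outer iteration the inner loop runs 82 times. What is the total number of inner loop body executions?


Outer loop: 80 iterations
Inner loop: 82 iterations per outer iteration
Total = 80 * 82 = 6560


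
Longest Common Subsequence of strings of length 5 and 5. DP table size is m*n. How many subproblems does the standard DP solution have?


DP table indexed by positions in both strings.
First string: 5 positions
Second string: 5 positions
Total = 5 * 5 = 25


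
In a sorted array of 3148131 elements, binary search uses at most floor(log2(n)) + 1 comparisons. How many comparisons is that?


Halving sequence: 3148131 -> 1574065 -> 787032 -> 393516 -> 196758 -> 98379 -> 49189 -> 24594 -> 12297 -> 6148 -> 3074 -> 1537 -> 768 -> 384 -> 192 -> 96 -> 48 -> 24 -> 12 -> 6 -> 3 -> 1
Number of halvings = 21
Max comparisons = 21 + 1 = 22


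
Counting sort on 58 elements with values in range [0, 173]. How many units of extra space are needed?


Output array size: 58 (to store sorted result)
Count array size: 174 (one slot per possible value, range 0 to 173)
Total extra space = 58 + 174 = 232


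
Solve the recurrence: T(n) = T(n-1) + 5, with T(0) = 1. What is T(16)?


Unrolling the recurrence:
T(16) = T(15) + 5
       = T(14) + 5 + 5
       = T(13) + 5*3
       ...
       = T(0) + 5*16
       = 1 + 80 = 81


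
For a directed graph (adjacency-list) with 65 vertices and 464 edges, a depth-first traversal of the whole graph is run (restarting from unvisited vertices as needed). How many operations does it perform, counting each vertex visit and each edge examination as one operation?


A full DFS traversal visits each vertex once and examines each edge once.
V = 65
E = 464
Sum = 65 + 464 = 529


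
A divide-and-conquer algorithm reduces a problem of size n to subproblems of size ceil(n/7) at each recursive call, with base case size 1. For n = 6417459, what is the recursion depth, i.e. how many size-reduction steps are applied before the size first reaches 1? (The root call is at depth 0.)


Each step divides the size by 7 (rounding up); after k steps the size is ceil(n/7^k), which equals 1 exactly when 7^k >= n.
So the depth is the smallest k with 7^k >= 6417459, i.e. ceil(log_7(6417459)).
7^8 = 5764801 < 6417459 <= 40353607 = 7^9
Recursion depth = 9


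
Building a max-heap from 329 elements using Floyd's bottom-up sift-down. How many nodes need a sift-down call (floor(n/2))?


In a heap of 329 elements (0-indexed array):
  Last element index: 328
  Parent of last element: floor((328 - 1) / 2) = 163
  Internal nodes: indices 0 to 163
  Count = floor(329/2) = 164


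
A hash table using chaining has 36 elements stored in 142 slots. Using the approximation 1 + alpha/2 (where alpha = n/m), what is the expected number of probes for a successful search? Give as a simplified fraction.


Load factor alpha = n/m = 36/142
Expected probes = 1 + alpha/2 = 1 + 36/(2*142)
= 1 + 36/284
= 284/284 + 36/284
= 320/284
Simplify: 80/71


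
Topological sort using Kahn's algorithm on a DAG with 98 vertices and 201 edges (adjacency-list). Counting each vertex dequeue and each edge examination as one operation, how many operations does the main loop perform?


Kahn's algorithm:
  1. Compute in-degrees: O(V + E)
  2. Process queue: each vertex dequeued once (O(V))
     each edge examined once (O(E))
Total = V + E = 98 + 201 = 299


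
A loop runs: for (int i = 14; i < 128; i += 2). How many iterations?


Loop starts at i = 14, increments by 2, stops when i >= 128.
Number of iterations = ceil((128 - 14) / 2)
= ceil(114 / 2)
= 57


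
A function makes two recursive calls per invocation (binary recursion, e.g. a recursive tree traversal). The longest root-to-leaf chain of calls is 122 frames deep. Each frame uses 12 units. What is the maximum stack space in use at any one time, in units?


Binary recursion: the two calls run one after the other, so only one root-to-leaf chain of frames is on the stack at a time.
Maximum depth (longest chain) = 122 frames
Each frame = 12 units
Max stack space = 122 * 12 = 1464


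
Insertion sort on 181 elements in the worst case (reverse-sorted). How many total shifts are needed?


In the worst case (reverse-sorted), each element shifts past all previous:
  Element 1: 1 shifts
  Element 2: 2 shifts
  Element 3: 3 shifts
  Element 4: 4 shifts
  Element 5: 5 shifts
  ...
  Element 180: 180 shifts
Total = 1 + 2 + ... + 180
= 181*(181-1)/2 = 16290


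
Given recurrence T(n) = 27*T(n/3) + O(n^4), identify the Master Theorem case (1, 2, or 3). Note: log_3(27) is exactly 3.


Master Theorem parameters: a=27, b=3, c=4
log_b(a) = 3
Compare b^c with a: 3^4 = 81 > 27, so c > log_b(a).
Comparing c=4 vs log_b(a)=3:
4 > 3 => Case 3
Result: T(n) = O(n^4)
Master Theorem case = 3


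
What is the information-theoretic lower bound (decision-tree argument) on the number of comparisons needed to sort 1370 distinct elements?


A binary decision tree of height h has at most 2^h leaves and needs at least n! of them, so h >= ceil(log2(n!)).
1370! is far too large to multiply out, so use Stirling's series:
  ln(n!) ~ n ln n - n + (1/2) ln(2 pi n) + 1/(12n)  (error below 1/(360 n^3), negligible here)
  ln(1370) = 7.2225660
  n ln n = 1370 * 7.2225660 = 9894.9154
  (1/2) ln(2 pi * 1370) = (1/2) ln(8607.9639) = 4.5302
  1/(12*1370) = 0.0001
  ln(1370!) ~ 9894.9154 - 1370 + 4.5302 + 0.0001 = 8529.4457
Convert to base 2: log2(1370!) = 8529.4457 / ln 2 = 8529.4457 / 0.69314718 = 12305.3890
ceil(12305.3890) = 12306


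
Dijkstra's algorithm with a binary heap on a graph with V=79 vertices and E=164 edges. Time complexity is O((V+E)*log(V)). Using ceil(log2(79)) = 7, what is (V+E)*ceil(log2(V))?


Dijkstra with a binary heap: each vertex is extracted once, each edge may relax once.
Each heap operation costs O(log V).
V + E = 79 + 164 = 243
ceil(log2(79)) = 7 (since 2^6 = 64 < 79 <= 128 = 2^7)
Total heap work = (V+E) * ceil(log2(V)) = 243 * 7 = 1701


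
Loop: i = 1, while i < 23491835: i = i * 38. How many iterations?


i multiplies by 38 each step:
i = 1 -> 38 -> 1444 -> 54872 -> 2085136 -> 79235168 (stop)
Iterations = ceil(log_38(23491835)) = 5


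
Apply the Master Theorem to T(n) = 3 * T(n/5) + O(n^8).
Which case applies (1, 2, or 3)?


The Master Theorem: T(n) = a*T(n/b) + O(n^c)
  a = 3, b = 5, c = 8
log_b(a) = log_5(3) ~ 0.683
Compare b^c with a: 5^8 = 390625 > 3, so c > log_b(a).
Since c > log_b(a), Case 3 applies.
T(n) = O(n^8)
Master Theorem case = 3


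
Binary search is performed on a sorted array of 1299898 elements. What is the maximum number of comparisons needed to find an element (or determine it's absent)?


Binary search halves the search space each comparison:
  Step 1: search space = 1299898 -> 649949
  Step 2: search space = 649949 -> 324974
  Step 3: search space = 324974 -> 162487
  Step 4: search space = 162487 -> 81243
  Step 5: search space = 81243 -> 40621
  Step 6: search space = 40621 -> 20310
  Step 7: search space = 20310 -> 10155
  Step 8: search space = 10155 -> 5077
  Step 9: search space = 5077 -> 2538
  Step 10: search space = 2538 -> 1269
  Step 11: search space = 1269 -> 634
  Step 12: search space = 634 -> 317
  Step 13: search space = 317 -> 158
  Step 14: search space = 158 -> 79
  Step 15: search space = 79 -> 39
  Step 16: search space = 39 -> 19
  Step 17: search space = 19 -> 9
  Step 18: search space = 9 -> 4
  Step 19: search space = 4 -> 2
  Step 20: search space = 2 -> 1
  Step 21: search space = 1 (final check)
Maximum comparisons = floor(log2(1299898)) + 1 = 20 + 1 = 21


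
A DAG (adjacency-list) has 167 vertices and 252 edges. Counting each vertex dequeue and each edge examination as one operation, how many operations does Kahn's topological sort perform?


V = 167 (vertex processing)
E = 252 (edge processing)
V + E = 167 + 252 = 419


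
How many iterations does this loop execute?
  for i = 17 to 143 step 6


The loop variable i takes values starting at 17 and increments by 6 each iteration.
Sequence: i = 17, 23, 29, 35, 41, 47, 53, 59, 65, ...
The upper bound 143 is inclusive, so the count is floor((last - first) / step) + 1:
floor((143 - 17) / 6) + 1 = floor(126/6) + 1 = 21 + 1 = 22


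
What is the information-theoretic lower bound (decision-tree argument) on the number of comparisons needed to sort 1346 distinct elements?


A binary decision tree of height h has at most 2^h leaves and needs at least n! of them, so h >= ceil(log2(n!)).
1346! is far too large to multiply out, so use Stirling's series:
  ln(n!) ~ n ln n - n + (1/2) ln(2 pi n) + 1/(12n)  (error below 1/(360 n^3), negligible here)
  ln(1346) = 7.2048925
  n ln n = 1346 * 7.2048925 = 9697.7853
  (1/2) ln(2 pi * 1346) = (1/2) ln(8457.1674) = 4.5214
  1/(12*1346) = 0.0001
  ln(1346!) ~ 9697.7853 - 1346 + 4.5214 + 0.0001 = 8356.3068
Convert to base 2: log2(1346!) = 8356.3068 / ln 2 = 8356.3068 / 0.69314718 = 12055.6024
ceil(12055.6024) = 12056


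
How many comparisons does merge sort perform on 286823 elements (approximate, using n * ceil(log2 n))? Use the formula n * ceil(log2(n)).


Recursion depth: ceil(log2(286823)) = 19
Each recursion level merges n = 286823 elements
Total = 286823 * 19 = 5449637


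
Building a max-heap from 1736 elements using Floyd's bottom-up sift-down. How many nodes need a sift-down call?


In a heap of 1736 elements (0-indexed array):
  Last element index: 1735
  Parent of last element: floor((1735 - 1) / 2) = 867
  Internal nodes: indices 0 to 867
  Count = floor(1736/2) = 868


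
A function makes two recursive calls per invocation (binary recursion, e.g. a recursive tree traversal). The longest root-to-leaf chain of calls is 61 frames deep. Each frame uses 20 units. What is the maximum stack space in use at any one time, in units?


Binary recursion: the two calls run one after the other, so only one root-to-leaf chain of frames is on the stack at a time.
Maximum depth (longest chain) = 61 frames
Each frame = 20 units
Max stack space = 61 * 20 = 1220


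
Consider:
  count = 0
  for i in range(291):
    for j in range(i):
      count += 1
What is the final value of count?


For each i, the inner loop runs i times:
  i=0: inner runs 0 times
  i=1: inner runs 1 time
  i=2: inner runs 2 times
  i=3: inner runs 3 times
  i=4: inner runs 4 times
  i=5: inner runs 5 times
  i=6: inner runs 6 times
  i=7: inner runs 7 times
  ...
Total = 0 + 1 + 2 + ... + 290 = 291*(291-1)/2 = 42195


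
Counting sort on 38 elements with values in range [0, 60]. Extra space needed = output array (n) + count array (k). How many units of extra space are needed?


Output array size: 38 (to store sorted result)
Count array size: 61 (one slot per possible value, range 0 to 60)
Total extra space = 38 + 61 = 99


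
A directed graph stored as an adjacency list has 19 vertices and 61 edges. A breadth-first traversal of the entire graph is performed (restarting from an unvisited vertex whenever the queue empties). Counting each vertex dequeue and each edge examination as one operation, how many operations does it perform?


A full BFS traversal dequeues each vertex once and examines each edge once.
Vertex visits: 19
Edge visits: 61
V + E = 19 + 61 = 80


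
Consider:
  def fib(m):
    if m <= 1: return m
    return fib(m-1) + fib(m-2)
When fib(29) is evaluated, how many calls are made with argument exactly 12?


Let N(m) = number of times fib(m) is called while evaluating fib(29).
N(29) = 1 (the initial call).
N(28) = 1 (only fib(29) calls it).
For 1 <= m <= 27: fib(m) is called by fib(m+1) and fib(m+2), so
  N(m) = N(m+1) + N(m+2).
fib(0) is called only by fib(2), so N(0) = N(2).
Walk down from m=29:
  N(29)=1, N(28)=1, N(27)=2, N(26)=3, N(25)=5, N(24)=8, N(23)=13, N(22)=21, N(21)=34, N(20)=55, N(19)=89, N(18)=144, N(17)=233, N(16)=377, N(15)=610, N(14)=987, N(13)=1597, N(12)=2584
N(12) = 2584


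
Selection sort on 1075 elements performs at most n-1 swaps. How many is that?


Each of the 1074 passes places one element in its final position.
Pass 1: swap minimum into position 0
Pass 2: swap minimum of remaining into position 1
...
Pass 1074: last two elements, one swap
Maximum swaps = 1075 - 1 = 1074


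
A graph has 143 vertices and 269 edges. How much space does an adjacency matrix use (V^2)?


Adjacency matrix: V x V grid of entries
Space = V^2 = 143^2 = 143 * 143 = 20449


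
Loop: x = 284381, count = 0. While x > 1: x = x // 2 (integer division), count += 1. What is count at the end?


The variable x halves each step:
x = 284381 -> 142190 -> 71095 -> 35547 -> 17773 -> 8886 -> 4443 -> 2221 -> 1110 -> 555 -> 277 -> 138 -> 69 -> 34 -> 17 -> 8 -> 4 -> 2 -> 1
Number of halvings = floor(log2(284381)) = 18


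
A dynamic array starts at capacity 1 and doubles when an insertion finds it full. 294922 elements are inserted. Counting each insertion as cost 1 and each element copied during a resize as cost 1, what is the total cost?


n = 294922
Insertion costs: 294922
Resizes copy 1, 2, 4, ... up to the largest power of 2 that is <= n-1 = 294921, i.e. 262144.
Copy costs = 1 + 2 + 4 + 8 + 16 + 32 + 64 + 128 + 256 + 512 + 1024 + 2048 + 4096 + 8192 + 16384 + 32768 + 65536 + 131072 + 262144 = 524287
Total = 294922 + 524287 = 819209


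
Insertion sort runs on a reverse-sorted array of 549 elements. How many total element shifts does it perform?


Sum of shifts = 1 + 2 + 3 + ... + 548
= 549 * 548 / 2
= 300852 / 2
= 150426


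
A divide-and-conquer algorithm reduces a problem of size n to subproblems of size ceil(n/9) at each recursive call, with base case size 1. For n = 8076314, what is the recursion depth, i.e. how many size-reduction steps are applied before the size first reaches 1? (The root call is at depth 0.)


Each step divides the size by 9 (rounding up); after k steps the size is ceil(n/9^k), which equals 1 exactly when 9^k >= n.
So the depth is the smallest k with 9^k >= 8076314, i.e. ceil(log_9(8076314)).
9^7 = 4782969 < 8076314 <= 43046721 = 9^8
Recursion depth = 8


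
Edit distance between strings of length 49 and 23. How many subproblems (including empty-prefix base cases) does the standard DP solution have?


The table includes base cases (empty prefixes).
Rows: (m+1) = 50
Columns: (n+1) = 24
Total = 50 * 24 = 1200


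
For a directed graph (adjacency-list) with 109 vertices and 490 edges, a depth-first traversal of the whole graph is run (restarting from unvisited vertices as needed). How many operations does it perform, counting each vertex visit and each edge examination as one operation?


A full DFS traversal visits each vertex once and examines each edge once.
V = 109
E = 490
Sum = 109 + 490 = 599


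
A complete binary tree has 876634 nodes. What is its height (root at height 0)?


In a complete binary tree, level k holds nodes 2^k .. 2^(k+1)-1 (1-indexed).
Height = floor(log2(n)) = floor(log2(876634)) = 19
Check: 2^19 = 524288 <= 876634 < 1048576 = 2^20


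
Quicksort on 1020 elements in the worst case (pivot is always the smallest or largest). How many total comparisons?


In the worst case, each partition step picks the worst pivot:
  Partition 1: 1019 comparisons (n-1 elements to compare)
  Partition 2: 1018 comparisons
  Partition 3: 1017 comparisons
  Partition 4: 1016 comparisons
  Partition 5: 1015 comparisons
  ...
  Last partition: 0 comparisons
Total = (n-1) + (n-2) + ... + 1 + 0 = n*(n-1)/2
= 1020*1019/2 = 519690


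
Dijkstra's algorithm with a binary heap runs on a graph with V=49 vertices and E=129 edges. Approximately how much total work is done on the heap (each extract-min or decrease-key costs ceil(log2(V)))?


Dijkstra with a binary heap: each vertex is extracted once, each edge may relax once.
Each heap operation costs O(log V).
V + E = 49 + 129 = 178
ceil(log2(49)) = 6 (since 2^5 = 32 < 49 <= 64 = 2^6)
Total heap work = (V+E) * ceil(log2(V)) = 178 * 6 = 1068


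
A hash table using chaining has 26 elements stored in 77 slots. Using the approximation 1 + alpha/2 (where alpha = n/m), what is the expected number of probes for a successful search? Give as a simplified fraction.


Load factor alpha = n/m = 26/77
Expected probes = 1 + alpha/2 = 1 + 26/(2*77)
= 1 + 26/154
= 154/154 + 26/154
= 180/154
Simplify: 90/77


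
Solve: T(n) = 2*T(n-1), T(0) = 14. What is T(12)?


Unrolling:
T(12) = 2*T(11) = 2^2*T(10) = ... = 2^12*T(0)
= 2^12 * 14
= 4096 * 14 = 57344


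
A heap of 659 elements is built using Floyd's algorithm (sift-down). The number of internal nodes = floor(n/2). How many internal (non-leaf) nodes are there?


Leaf nodes occupy roughly half the array.
Sift-down is called for each internal node, starting from the last one.
Internal nodes = floor(n/2) = floor(659/2) = 329


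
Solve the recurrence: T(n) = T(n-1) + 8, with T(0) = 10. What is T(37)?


Unrolling the recurrence:
T(37) = T(36) + 8
       = T(35) + 8 + 8
       = T(34) + 8*3
       ...
       = T(0) + 8*37
       = 10 + 296 = 306


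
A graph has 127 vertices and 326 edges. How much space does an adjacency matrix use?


Adjacency matrix: V x V grid of entries
Space = V^2 = 127^2 = 127 * 127 = 16129


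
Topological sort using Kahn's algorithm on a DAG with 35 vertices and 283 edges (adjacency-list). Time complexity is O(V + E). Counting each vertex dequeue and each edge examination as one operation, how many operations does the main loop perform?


Kahn's algorithm:
  1. Compute in-degrees: O(V + E)
  2. Process queue: each vertex dequeued once (O(V))
     each edge examined once (O(E))
Total = V + E = 35 + 283 = 318


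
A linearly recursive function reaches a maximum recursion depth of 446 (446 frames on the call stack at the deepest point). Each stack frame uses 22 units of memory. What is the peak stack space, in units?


Maximum recursion depth = 446 frames
Memory per frame = 22 units
Total stack space = depth * frame_size
= 446 * 22 = 9812


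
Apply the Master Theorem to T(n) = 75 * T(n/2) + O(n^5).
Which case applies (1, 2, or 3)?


The Master Theorem: T(n) = a*T(n/b) + O(n^c)
  a = 75, b = 2, c = 5
log_b(a) = log_2(75) ~ 6.229
Compare b^c with a: 2^5 = 32 < 75, so c < log_b(a).
Since c < log_b(a), Case 1 applies.
T(n) = O(n^(log_2 75)) ~ O(n^6.229)
Master Theorem case = 1


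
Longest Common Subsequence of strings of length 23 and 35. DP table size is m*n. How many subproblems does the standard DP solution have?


DP table indexed by positions in both strings.
First string: 23 positions
Second string: 35 positions
Total = 23 * 35 = 805


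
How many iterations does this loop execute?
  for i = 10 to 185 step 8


The loop variable i takes values starting at 10 and increments by 8 each iteration.
Sequence: i = 10, 18, 26, 34, 42, 50, 58, 66, 74, ...
The upper bound 185 is inclusive, so the count is floor((last - first) / step) + 1:
floor((185 - 10) / 8) + 1 = floor(175/8) + 1 = 21 + 1 = 22


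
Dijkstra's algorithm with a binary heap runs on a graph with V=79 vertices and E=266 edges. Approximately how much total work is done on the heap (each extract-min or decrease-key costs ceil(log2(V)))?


Dijkstra with a binary heap: each vertex is extracted once, each edge may relax once.
Each heap operation costs O(log V).
V + E = 79 + 266 = 345
ceil(log2(79)) = 7 (since 2^6 = 64 < 79 <= 128 = 2^7)
Total heap work = (V+E) * ceil(log2(V)) = 345 * 7 = 2415


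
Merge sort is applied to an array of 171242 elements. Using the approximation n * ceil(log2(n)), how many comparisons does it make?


Merge sort divides the array into halves recursively.
Number of levels = ceil(log2(171242)) = 18
At each level, approximately n = 171242 comparisons are needed for merging.
Total comparisons ~ n * ceil(log2(n)) = 171242 * 18 = 3082356


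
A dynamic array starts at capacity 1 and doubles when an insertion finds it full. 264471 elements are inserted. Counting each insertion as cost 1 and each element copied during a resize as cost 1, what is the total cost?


n = 264471
Insertion costs: 264471
Resizes copy 1, 2, 4, ... up to the largest power of 2 that is <= n-1 = 264470, i.e. 262144.
Copy costs = 1 + 2 + 4 + 8 + 16 + 32 + 64 + 128 + 256 + 512 + 1024 + 2048 + 4096 + 8192 + 16384 + 32768 + 65536 + 131072 + 262144 = 524287
Total = 264471 + 524287 = 788758


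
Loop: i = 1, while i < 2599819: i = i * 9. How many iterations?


i multiplies by 9 each step:
i = 1 -> 9 -> 81 -> 729 -> 6561 -> 59049 -> 531441 -> 4782969 (stop)
Iterations = ceil(log_9(2599819)) = 7


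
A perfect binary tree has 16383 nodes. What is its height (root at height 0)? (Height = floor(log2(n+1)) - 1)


For a perfect binary tree of height h: n = 2^(h+1) - 1, so h = log2(n+1) - 1.
  n + 1 = 16384 = 2^14
  log2(16384) = 14
  height = 14 - 1 = 13


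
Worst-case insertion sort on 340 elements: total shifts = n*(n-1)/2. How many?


Sum of shifts = 1 + 2 + 3 + ... + 339
= 340 * 339 / 2
= 115260 / 2
= 57630


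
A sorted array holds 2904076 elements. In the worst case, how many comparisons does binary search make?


Halving sequence: 2904076 -> 1452038 -> 726019 -> 363009 -> 181504 -> 90752 -> 45376 -> 22688 -> 11344 -> 5672 -> 2836 -> 1418 -> 709 -> 354 -> 177 -> 88 -> 44 -> 22 -> 11 -> 5 -> 2 -> 1
Number of halvings = 21
Max comparisons = 21 + 1 = 22


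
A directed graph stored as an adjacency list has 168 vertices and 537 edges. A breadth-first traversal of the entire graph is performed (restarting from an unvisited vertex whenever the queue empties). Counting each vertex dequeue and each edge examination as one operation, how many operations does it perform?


A full BFS traversal dequeues each vertex once and examines each edge once.
Vertex visits: 168
Edge visits: 537
V + E = 168 + 537 = 705


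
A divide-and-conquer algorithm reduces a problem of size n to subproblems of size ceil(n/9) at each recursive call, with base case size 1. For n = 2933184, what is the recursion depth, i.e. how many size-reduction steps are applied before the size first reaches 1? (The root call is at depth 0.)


Each step divides the size by 9 (rounding up); after k steps the size is ceil(n/9^k), which equals 1 exactly when 9^k >= n.
So the depth is the smallest k with 9^k >= 2933184, i.e. ceil(log_9(2933184)).
9^6 = 531441 < 2933184 <= 4782969 = 9^7
Recursion depth = 7


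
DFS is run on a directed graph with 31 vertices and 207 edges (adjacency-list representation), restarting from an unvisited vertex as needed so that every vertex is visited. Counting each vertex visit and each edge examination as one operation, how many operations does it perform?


A full DFS traversal processes each vertex exactly once (push/pop on stack).
Each directed edge is examined once.
V = 31, E = 207
V + E = 238


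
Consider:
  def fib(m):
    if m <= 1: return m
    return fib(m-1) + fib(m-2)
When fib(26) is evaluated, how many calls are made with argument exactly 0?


Let N(m) = number of times fib(m) is called while evaluating fib(26).
N(26) = 1 (the initial call).
N(25) = 1 (only fib(26) calls it).
For 1 <= m <= 24: fib(m) is called by fib(m+1) and fib(m+2), so
  N(m) = N(m+1) + N(m+2).
fib(0) is called only by fib(2), so N(0) = N(2).
Walk down from m=26:
  N(26)=1, N(25)=1, N(24)=2, N(23)=3, N(22)=5, N(21)=8, N(20)=13, N(19)=21, N(18)=34, N(17)=55, N(16)=89, N(15)=144, N(14)=233, N(13)=377, N(12)=610, N(11)=987, N(10)=1597, N(9)=2584, N(8)=4181, N(7)=6765, N(6)=10946, N(5)=17711, N(4)=28657, N(3)=46368, N(2)=75025, N(1)=121393, N(0)=N(2)=75025
N(0) = 75025


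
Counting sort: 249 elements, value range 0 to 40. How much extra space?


n = 249 (output array)
k = 41 (count array for 41 distinct values)
Extra space = 249 + 41 = 290


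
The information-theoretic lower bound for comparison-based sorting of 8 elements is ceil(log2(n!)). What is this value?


A binary decision tree of height h has at most 2^h leaves and needs at least n! of them, so h >= ceil(log2(n!)).
Compute 8! as a running product:
  x2 = 2, x3 = 6, x4 = 24, x5 = 120
  x6 = 720, x7 = 5040, x8 = 40320
8! = 40320
Bracket between powers of 2:
  2^15 = 32768 < 40320 <= 65536 = 2^16
So ceil(log2(8!)) = 16


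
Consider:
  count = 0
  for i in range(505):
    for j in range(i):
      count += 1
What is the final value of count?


For each i, the inner loop runs i times:
  i=0: inner runs 0 times
  i=1: inner runs 1 time
  i=2: inner runs 2 times
  i=3: inner runs 3 times
  i=4: inner runs 4 times
  i=5: inner runs 5 times
  i=6: inner runs 6 times
  i=7: inner runs 7 times
  ...
Total = 0 + 1 + 2 + ... + 504 = 505*(505-1)/2 = 127260


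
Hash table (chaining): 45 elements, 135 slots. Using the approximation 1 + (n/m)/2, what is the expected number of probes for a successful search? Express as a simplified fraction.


Computing expected probes:
alpha = 45/135
= 1 + alpha/2
= 1 + 45/(2*135)
= (2*135 + 45) / (2*135)
= 315/270 = 7/6


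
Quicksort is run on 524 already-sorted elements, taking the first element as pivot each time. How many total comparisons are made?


Sum of comparisons per partition:
523 + 522 + ... + 1 + 0
= 524 * (524 - 1) / 2
= 524 * 523 / 2
= 137026


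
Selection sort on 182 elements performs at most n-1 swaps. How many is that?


Each of the 181 passes places one element in its final position.
Pass 1: swap minimum into position 0
Pass 2: swap minimum of remaining into position 1
...
Pass 181: last two elements, one swap
Maximum swaps = 182 - 1 = 181


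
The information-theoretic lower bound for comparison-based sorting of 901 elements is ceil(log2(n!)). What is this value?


A binary decision tree of height h has at most 2^h leaves and needs at least n! of them, so h >= ceil(log2(n!)).
901! is far too large to multiply out, so use Stirling's series:
  ln(n!) ~ n ln n - n + (1/2) ln(2 pi n) + 1/(12n)  (error below 1/(360 n^3), negligible here)
  ln(901) = 6.8035053
  n ln n = 901 * 6.8035053 = 6129.9583
  (1/2) ln(2 pi * 901) = (1/2) ln(5661.1500) = 4.3207
  1/(12*901) = 0.0001
  ln(901!) ~ 6129.9583 - 901 + 4.3207 + 0.0001 = 5233.2791
Convert to base 2: log2(901!) = 5233.2791 / ln 2 = 5233.2791 / 0.69314718 = 7550.0258
ceil(7550.0258) = 7551


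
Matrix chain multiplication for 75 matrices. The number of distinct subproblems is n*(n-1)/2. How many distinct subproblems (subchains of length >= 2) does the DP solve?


Subproblems are indexed by (i, j) where i < j.
Number of such pairs = n*(n-1)/2
= 75 * 74 / 2
= 2775


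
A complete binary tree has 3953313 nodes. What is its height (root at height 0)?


In a complete binary tree, level k holds nodes 2^k .. 2^(k+1)-1 (1-indexed).
Height = floor(log2(n)) = floor(log2(3953313)) = 21
Check: 2^21 = 2097152 <= 3953313 < 4194304 = 2^22


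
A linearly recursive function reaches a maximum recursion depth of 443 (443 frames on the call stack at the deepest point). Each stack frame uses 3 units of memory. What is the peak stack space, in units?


Maximum recursion depth = 443 frames
Memory per frame = 3 units
Total stack space = depth * frame_size
= 443 * 3 = 1329


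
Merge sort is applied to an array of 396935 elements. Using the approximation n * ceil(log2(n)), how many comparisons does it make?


Merge sort divides the array into halves recursively.
Number of levels = ceil(log2(396935)) = 19
At each level, approximately n = 396935 comparisons are needed for merging.
Total comparisons ~ n * ceil(log2(n)) = 396935 * 19 = 7541765


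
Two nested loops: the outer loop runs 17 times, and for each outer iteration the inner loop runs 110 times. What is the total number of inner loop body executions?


Outer loop: 17 iterations
Inner loop: 110 iterations per outer iteration
Total = 17 * 110 = 1870


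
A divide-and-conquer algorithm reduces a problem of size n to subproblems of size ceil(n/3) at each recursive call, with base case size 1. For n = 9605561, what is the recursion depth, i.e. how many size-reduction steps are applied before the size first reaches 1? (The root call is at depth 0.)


Each step divides the size by 3 (rounding up); after k steps the size is ceil(n/3^k), which equals 1 exactly when 3^k >= n.
So the depth is the smallest k with 3^k >= 9605561, i.e. ceil(log_3(9605561)).
3^14 = 4782969 < 9605561 <= 14348907 = 3^15
Recursion depth = 15


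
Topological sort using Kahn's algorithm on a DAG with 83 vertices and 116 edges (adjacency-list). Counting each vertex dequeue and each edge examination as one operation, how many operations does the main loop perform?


Kahn's algorithm:
  1. Compute in-degrees: O(V + E)
  2. Process queue: each vertex dequeued once (O(V))
     each edge examined once (O(E))
Total = V + E = 83 + 116 = 199


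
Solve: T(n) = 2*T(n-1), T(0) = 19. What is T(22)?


Unrolling:
T(22) = 2*T(21) = 2^2*T(20) = ... = 2^22*T(0)
= 2^22 * 19
= 4194304 * 19 = 79691776


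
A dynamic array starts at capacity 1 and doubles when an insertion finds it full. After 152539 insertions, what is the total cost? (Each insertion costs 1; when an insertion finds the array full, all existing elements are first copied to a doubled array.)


Insertion cost: 152539 (one per element)
Resizes occur just before inserting elements 2, 3, 5, 9, ...
Elements copied at each resize: 1 + 2 + 4 + 8 + 16 + 32 + 64 + 128 + 256 + 512 + 1024 + 2048 + 4096 + 8192 + 16384 + 32768 + 65536 + 131072
Sum of copies = 262143 (geometric series: 2^k - 1)
Total = 152539 + 262143 = 414682


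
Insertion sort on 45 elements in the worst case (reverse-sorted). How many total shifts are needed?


In the worst case (reverse-sorted), each element shifts past all previous:
  Element 1: 1 shifts
  Element 2: 2 shifts
  Element 3: 3 shifts
  Element 4: 4 shifts
  Element 5: 5 shifts
  ...
  Element 44: 44 shifts
Total = 1 + 2 + ... + 44
= 45*(45-1)/2 = 990


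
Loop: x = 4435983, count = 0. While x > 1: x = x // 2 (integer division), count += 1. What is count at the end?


The variable x halves each step:
x = 4435983 -> 2217991 -> 1108995 -> 554497 -> 277248 -> 138624 -> 69312 -> 34656 -> 17328 -> 8664 -> 4332 -> 2166 -> 1083 -> 541 -> 270 -> 135 -> 67 -> 33 -> 16 -> 8 -> 4 -> 2 -> 1
Number of halvings = floor(log2(4435983)) = 22


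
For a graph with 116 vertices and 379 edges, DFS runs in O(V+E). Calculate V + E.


A full DFS traversal visits each vertex once and examines each edge once.
V = 116
E = 379
Sum = 116 + 379 = 495


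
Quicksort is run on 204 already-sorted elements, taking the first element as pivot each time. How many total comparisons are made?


Sum of comparisons per partition:
203 + 202 + ... + 1 + 0
= 204 * (204 - 1) / 2
= 204 * 203 / 2
= 20706


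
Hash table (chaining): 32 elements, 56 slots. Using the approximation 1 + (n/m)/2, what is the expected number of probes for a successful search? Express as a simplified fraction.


Computing expected probes:
alpha = 32/56
= 1 + alpha/2
= 1 + 32/(2*56)
= (2*56 + 32) / (2*56)
= 144/112 = 9/7


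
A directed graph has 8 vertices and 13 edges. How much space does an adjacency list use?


Adjacency list: one list head per vertex + one entry per edge
Vertex heads: 8
Edge entries: 13
Total = 8 + 13 = 21


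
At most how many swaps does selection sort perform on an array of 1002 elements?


Each of the 1001 passes places one element in its final position.
Pass 1: swap minimum into position 0
Pass 2: swap minimum of remaining into position 1
...
Pass 1001: last two elements, one swap
Maximum swaps = 1002 - 1 = 1001


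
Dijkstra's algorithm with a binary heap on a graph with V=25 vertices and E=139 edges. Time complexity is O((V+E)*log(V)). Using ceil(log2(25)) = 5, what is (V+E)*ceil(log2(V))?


Dijkstra with a binary heap: each vertex is extracted once, each edge may relax once.
Each heap operation costs O(log V).
V + E = 25 + 139 = 164
ceil(log2(25)) = 5 (since 2^4 = 16 < 25 <= 32 = 2^5)
Total heap work = (V+E) * ceil(log2(V)) = 164 * 5 = 820


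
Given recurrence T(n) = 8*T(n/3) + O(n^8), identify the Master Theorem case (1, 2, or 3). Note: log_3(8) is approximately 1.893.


Master Theorem parameters: a=8, b=3, c=8
log_b(a) = 1.893
Compare b^c with a: 3^8 = 6561 > 8, so c > log_b(a).
Comparing c=8 vs log_b(a)=1.893:
8 > 1.893 => Case 3
Result: T(n) = O(n^8)
Master Theorem case = 3


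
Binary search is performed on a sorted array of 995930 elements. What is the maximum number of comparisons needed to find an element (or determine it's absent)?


Binary search halves the search space each comparison:
  Step 1: search space = 995930 -> 497965
  Step 2: search space = 497965 -> 248982
  Step 3: search space = 248982 -> 124491
  Step 4: search space = 124491 -> 62245
  Step 5: search space = 62245 -> 31122
  Step 6: search space = 31122 -> 15561
  Step 7: search space = 15561 -> 7780
  Step 8: search space = 7780 -> 3890
  Step 9: search space = 3890 -> 1945
  Step 10: search space = 1945 -> 972
  Step 11: search space = 972 -> 486
  Step 12: search space = 486 -> 243
  Step 13: search space = 243 -> 121
  Step 14: search space = 121 -> 60
  Step 15: search space = 60 -> 30
  Step 16: search space = 30 -> 15
  Step 17: search space = 15 -> 7
  Step 18: search space = 7 -> 3
  Step 19: search space = 3 -> 1
  Step 20: search space = 1 (final check)
Maximum comparisons = floor(log2(995930)) + 1 = 19 + 1 = 20


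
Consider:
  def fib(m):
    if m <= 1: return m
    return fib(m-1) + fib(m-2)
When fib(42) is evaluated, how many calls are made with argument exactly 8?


Let N(m) = number of times fib(m) is called while evaluating fib(42).
N(42) = 1 (the initial call).
N(41) = 1 (only fib(42) calls it).
For 1 <= m <= 40: fib(m) is called by fib(m+1) and fib(m+2), so
  N(m) = N(m+1) + N(m+2).
fib(0) is called only by fib(2), so N(0) = N(2).
Walk down from m=42:
  N(42)=1, N(41)=1, N(40)=2, N(39)=3, N(38)=5, N(37)=8, N(36)=13, N(35)=21, N(34)=34, N(33)=55, N(32)=89, N(31)=144, N(30)=233, N(29)=377, N(28)=610, N(27)=987, N(26)=1597, N(25)=2584, N(24)=4181, N(23)=6765, N(22)=10946, N(21)=17711, N(20)=28657, N(19)=46368, N(18)=75025, N(17)=121393, N(16)=196418, N(15)=317811, N(14)=514229, N(13)=832040, N(12)=1346269, N(11)=2178309, N(10)=3524578, N(9)=5702887, N(8)=9227465
N(8) = 9227465


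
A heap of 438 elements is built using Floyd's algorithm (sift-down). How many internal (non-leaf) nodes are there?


Leaf nodes occupy roughly half the array.
Sift-down is called for each internal node, starting from the last one.
Internal nodes = floor(n/2) = floor(438/2) = 219


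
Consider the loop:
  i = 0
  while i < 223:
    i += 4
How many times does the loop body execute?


Starting at i = 0, each iteration adds 4.
Iterations until i >= 223:
  Iteration 1: i = 0 -> i = 4
  Iteration 2: i = 4 -> i = 8
  Iteration 3: i = 8 -> i = 12
  Iteration 4: i = 12 -> i = 16
  Iteration 5: i = 16 -> i = 20
  Iteration 6: i = 20 -> i = 24
  Iteration 7: i = 24 -> i = 28
  Iteration 8: i = 28 -> i = 32
  ... continuing ...
Total iterations = ceil(223/4) = 56
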